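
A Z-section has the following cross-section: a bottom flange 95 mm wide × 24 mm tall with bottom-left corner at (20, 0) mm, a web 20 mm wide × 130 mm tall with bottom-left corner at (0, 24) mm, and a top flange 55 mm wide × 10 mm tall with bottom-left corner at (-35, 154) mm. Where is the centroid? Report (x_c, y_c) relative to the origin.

x_c = 32.37 mm, y_c = 63.76 mm

bottom flange: A = 95 × 24 = 2280.00, centroid at (67.50, 12.00).
web: A = 20 × 130 = 2600.00, centroid at (10.00, 89.00).
top flange: A = 55 × 10 = 550.00, centroid at (-7.50, 159.00).
ΣA = 5430.00 mm², ΣAx_c = 175775.00 mm³, ΣAy_c = 346210.00 mm³.
x_c = 175775.00/5430.00 = 32.37 mm; y_c = 346210.00/5430.00 = 63.76 mm.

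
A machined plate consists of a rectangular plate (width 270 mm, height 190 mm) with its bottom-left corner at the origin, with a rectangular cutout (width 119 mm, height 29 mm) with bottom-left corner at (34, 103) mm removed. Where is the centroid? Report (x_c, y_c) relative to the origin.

plate: A = 270 × 190 = 51300.00, centroid at (135.00, 95.00).
hole: A = −(119 × 29) = -3451.00, centroid at (93.50, 117.50).
ΣA = 47849.00 mm²
ΣAx_c = (51300.00)(135.00) + (-3451.00)(93.50) = 6602831.50 mm³
ΣAy_c = (51300.00)(95.00) + (-3451.00)(117.50) = 4468007.50 mm³
x_c = 6602831.50 / 47849.00 = 137.99 mm
y_c = 4468007.50 / 47849.00 = 93.38 mm

x_c = 137.99 mm, y_c = 93.38 mm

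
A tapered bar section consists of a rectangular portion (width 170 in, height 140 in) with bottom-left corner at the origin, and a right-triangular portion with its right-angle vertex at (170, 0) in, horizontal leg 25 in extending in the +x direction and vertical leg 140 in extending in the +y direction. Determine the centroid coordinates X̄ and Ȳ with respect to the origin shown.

X̄ = 91.39 in, Ȳ = 68.40 in

rectangular portion: A = 170 × 140 = 23800.00, centroid at (85.00, 70.00).
triangular portion: A = ½·25·140 = 1750.00, centroid at (178.33, 46.67).
ΣA = 25550.00 in², ΣAX̄ = 2335083.33 in³, ΣAȲ = 1747666.67 in³.
X̄ = 2335083.33/25550.00 = 91.39 in; Ȳ = 1747666.67/25550.00 = 68.40 in.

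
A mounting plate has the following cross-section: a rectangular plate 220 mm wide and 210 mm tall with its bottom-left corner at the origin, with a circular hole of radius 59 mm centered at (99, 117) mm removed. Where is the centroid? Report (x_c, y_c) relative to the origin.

Part | A | x̄ᵢ | ȳᵢ | A·x̄ᵢ | A·ȳᵢ
plate | 46200.00 | 110.00 | 105.00 | 5082000.00 | 4851000.00
hole | -10935.88 | 99.00 | 117.00 | -1082652.52 | -1279498.43
Σ | 35264.12 |  |  | 3999347.48 | 3571501.57
x_c = 3999347.48 / 35264.12 = 113.41 mm
y_c = 3571501.57 / 35264.12 = 101.28 mm

x_c = 113.41 mm, y_c = 101.28 mm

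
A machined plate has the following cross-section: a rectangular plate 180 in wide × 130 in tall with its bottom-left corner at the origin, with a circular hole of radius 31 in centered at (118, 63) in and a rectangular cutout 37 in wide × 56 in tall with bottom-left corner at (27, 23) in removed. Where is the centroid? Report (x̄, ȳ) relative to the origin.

Part | A | x̄ᵢ | ȳᵢ | A·x̄ᵢ | A·ȳᵢ
plate | 23400.00 | 90.00 | 65.00 | 2106000.00 | 1521000.00
hole 1 | -3019.07 | 118.00 | 63.00 | -356250.32 | -190201.44
hole 2 | -2072.00 | 45.50 | 51.00 | -94276.00 | -105672.00
Σ | 18308.93 |  |  | 1655473.68 | 1225126.56
x̄ = 1655473.68 / 18308.93 = 90.42 in
ȳ = 1225126.56 / 18308.93 = 66.91 in

x̄ = 90.42 in, ȳ = 66.91 in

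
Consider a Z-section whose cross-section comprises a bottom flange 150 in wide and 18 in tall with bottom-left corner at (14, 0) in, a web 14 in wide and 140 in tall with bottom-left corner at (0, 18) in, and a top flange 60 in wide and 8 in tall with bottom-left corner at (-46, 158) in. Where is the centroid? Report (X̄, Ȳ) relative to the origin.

X̄ = 47.93 in, Ȳ = 53.41 in

bottom flange: A = 150 × 18 = 2700.00, centroid at (89.00, 9.00).
web: A = 14 × 140 = 1960.00, centroid at (7.00, 88.00).
top flange: A = 60 × 8 = 480.00, centroid at (-16.00, 162.00).
ΣA = 5140.00 in²
ΣAX̄ = (2700.00)(89.00) + (1960.00)(7.00) + (480.00)(-16.00) = 246340.00 in³
ΣAȲ = (2700.00)(9.00) + (1960.00)(88.00) + (480.00)(162.00) = 274540.00 in³
X̄ = 246340.00 / 5140.00 = 47.93 in
Ȳ = 274540.00 / 5140.00 = 53.41 in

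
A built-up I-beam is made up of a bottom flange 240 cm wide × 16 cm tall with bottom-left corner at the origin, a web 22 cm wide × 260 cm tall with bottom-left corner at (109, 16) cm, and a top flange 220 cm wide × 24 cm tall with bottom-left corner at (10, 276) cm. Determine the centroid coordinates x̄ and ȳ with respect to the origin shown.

bottom flange: A = 240 × 16 = 3840.00, centroid at (120.00, 8.00).
web: A = 22 × 260 = 5720.00, centroid at (120.00, 146.00).
top flange: A = 220 × 24 = 5280.00, centroid at (120.00, 288.00).
ΣA = 14840.00 cm², ΣAx̄ = 1780800.00 cm³, ΣAȳ = 2386480.00 cm³.
x̄ = 1780800.00/14840.00 = 120.00 cm; ȳ = 2386480.00/14840.00 = 160.81 cm.

x̄ = 120.00 cm, ȳ = 160.81 cm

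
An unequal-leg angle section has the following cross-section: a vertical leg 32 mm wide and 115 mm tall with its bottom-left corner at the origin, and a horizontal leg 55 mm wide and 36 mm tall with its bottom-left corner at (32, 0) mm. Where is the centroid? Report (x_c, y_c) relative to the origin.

x_c = 31.22 mm, y_c = 43.68 mm

vertical leg: A = 32 × 115 = 3680.00, centroid at (16.00, 57.50).
horizontal leg: A = 55 × 36 = 1980.00, centroid at (59.50, 18.00).
ΣA = 5660.00 mm²
ΣAx_c = (3680.00)(16.00) + (1980.00)(59.50) = 176690.00 mm³
ΣAy_c = (3680.00)(57.50) + (1980.00)(18.00) = 247240.00 mm³
x_c = 176690.00 / 5660.00 = 31.22 mm
y_c = 247240.00 / 5660.00 = 43.68 mm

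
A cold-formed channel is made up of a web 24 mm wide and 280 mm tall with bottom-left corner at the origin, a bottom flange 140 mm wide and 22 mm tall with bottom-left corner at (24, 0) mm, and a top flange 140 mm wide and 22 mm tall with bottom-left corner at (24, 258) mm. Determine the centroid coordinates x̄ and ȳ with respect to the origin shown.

x̄ = 51.22 mm, ȳ = 140.00 mm

web: A = 24 × 280 = 6720.00, centroid at (12.00, 140.00).
bottom flange: A = 140 × 22 = 3080.00, centroid at (94.00, 11.00).
top flange: A = 140 × 22 = 3080.00, centroid at (94.00, 269.00).
ΣA = 12880.00 mm²
ΣAx̄ = (6720.00)(12.00) + (3080.00)(94.00) + (3080.00)(94.00) = 659680.00 mm³
ΣAȳ = (6720.00)(140.00) + (3080.00)(11.00) + (3080.00)(269.00) = 1803200.00 mm³
x̄ = 659680.00 / 12880.00 = 51.22 mm
ȳ = 1803200.00 / 12880.00 = 140.00 mm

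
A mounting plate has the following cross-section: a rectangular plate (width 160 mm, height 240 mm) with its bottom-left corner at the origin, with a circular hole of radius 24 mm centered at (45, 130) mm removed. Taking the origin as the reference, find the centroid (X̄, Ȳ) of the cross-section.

plate: A = 160 × 240 = 38400.00, centroid at (80.00, 120.00).
hole: A = −π·24² = -1809.56, centroid at (45.00, 130.00).
ΣA = 36590.44 mm², ΣAX̄ = 2990569.92 mm³, ΣAȲ = 4372757.54 mm³.
X̄ = 2990569.92/36590.44 = 81.73 mm; Ȳ = 4372757.54/36590.44 = 119.51 mm.

X̄ = 81.73 mm, Ȳ = 119.51 mm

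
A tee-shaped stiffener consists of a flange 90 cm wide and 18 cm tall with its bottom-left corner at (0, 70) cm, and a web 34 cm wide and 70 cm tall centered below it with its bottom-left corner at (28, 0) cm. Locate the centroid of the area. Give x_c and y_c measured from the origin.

x_c = 45.00 cm, y_c = 52.82 cm

Part | A | x̄ᵢ | ȳᵢ | A·x̄ᵢ | A·ȳᵢ
web | 2380.00 | 45.00 | 35.00 | 107100.00 | 83300.00
flange | 1620.00 | 45.00 | 79.00 | 72900.00 | 127980.00
Σ | 4000.00 |  |  | 180000.00 | 211280.00
x_c = 180000.00 / 4000.00 = 45.00 cm
y_c = 211280.00 / 4000.00 = 52.82 cm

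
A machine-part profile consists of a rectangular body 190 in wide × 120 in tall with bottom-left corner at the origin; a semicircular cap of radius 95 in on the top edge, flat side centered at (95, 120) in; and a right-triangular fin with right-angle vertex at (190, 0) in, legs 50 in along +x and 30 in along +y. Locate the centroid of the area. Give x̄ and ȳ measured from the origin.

x̄ = 97.22 in, ȳ = 96.70 in

rectangular body: A = 190 × 120 = 22800.00, centroid at (95.00, 60.00).
semicircular top: A = ½π·95² = 14176.44, centroid at (95.00, 160.32).
triangular fin: A = ½·50·30 = 750.00, centroid at (206.67, 10.00).
ΣA = 37726.44 in², ΣAx̄ = 3667761.50 in³, ΣAȳ = 3648255.76 in³.
x̄ = 3667761.50/37726.44 = 97.22 in; ȳ = 3648255.76/37726.44 = 96.70 in.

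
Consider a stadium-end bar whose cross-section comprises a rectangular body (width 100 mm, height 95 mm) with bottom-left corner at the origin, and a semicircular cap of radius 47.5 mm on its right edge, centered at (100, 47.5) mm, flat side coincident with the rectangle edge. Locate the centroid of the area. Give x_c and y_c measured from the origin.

Part | A | x̄ᵢ | ȳᵢ | A·x̄ᵢ | A·ȳᵢ
rectangular body | 9500.00 | 50.00 | 47.50 | 475000.00 | 451250.00
semicircular end | 3544.11 | 120.16 | 47.50 | 425858.84 | 168345.19
Σ | 13044.11 |  |  | 900858.84 | 619595.19
x_c = 900858.84 / 13044.11 = 69.06 mm
y_c = 619595.19 / 13044.11 = 47.50 mm

x_c = 69.06 mm, y_c = 47.50 mm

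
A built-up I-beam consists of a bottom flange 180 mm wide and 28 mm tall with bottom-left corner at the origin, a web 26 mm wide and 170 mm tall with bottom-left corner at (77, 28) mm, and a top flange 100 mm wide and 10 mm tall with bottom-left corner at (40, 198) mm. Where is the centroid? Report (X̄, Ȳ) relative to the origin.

Part | A | x̄ᵢ | ȳᵢ | A·x̄ᵢ | A·ȳᵢ
bottom flange | 5040.00 | 90.00 | 14.00 | 453600.00 | 70560.00
web | 4420.00 | 90.00 | 113.00 | 397800.00 | 499460.00
top flange | 1000.00 | 90.00 | 203.00 | 90000.00 | 203000.00
Σ | 10460.00 |  |  | 941400.00 | 773020.00
X̄ = 941400.00 / 10460.00 = 90.00 mm
Ȳ = 773020.00 / 10460.00 = 73.90 mm

X̄ = 90.00 mm, Ȳ = 73.90 mm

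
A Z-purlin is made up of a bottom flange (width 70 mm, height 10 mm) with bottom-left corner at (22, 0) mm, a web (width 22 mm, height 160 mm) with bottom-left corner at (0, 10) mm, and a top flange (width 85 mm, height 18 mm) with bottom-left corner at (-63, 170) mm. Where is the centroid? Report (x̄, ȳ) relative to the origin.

x̄ = 8.22 mm, ȳ = 103.33 mm

bottom flange: A = 70 × 10 = 700.00, centroid at (57.00, 5.00).
web: A = 22 × 160 = 3520.00, centroid at (11.00, 90.00).
top flange: A = 85 × 18 = 1530.00, centroid at (-20.50, 179.00).
ΣA = 5750.00 mm²
ΣAx̄ = (700.00)(57.00) + (3520.00)(11.00) + (1530.00)(-20.50) = 47255.00 mm³
ΣAȳ = (700.00)(5.00) + (3520.00)(90.00) + (1530.00)(179.00) = 594170.00 mm³
x̄ = 47255.00 / 5750.00 = 8.22 mm
ȳ = 594170.00 / 5750.00 = 103.33 mm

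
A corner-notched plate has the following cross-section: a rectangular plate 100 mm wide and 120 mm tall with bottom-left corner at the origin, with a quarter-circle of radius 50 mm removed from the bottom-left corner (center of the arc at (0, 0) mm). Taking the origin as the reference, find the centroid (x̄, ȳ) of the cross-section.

x̄ = 55.63 mm, ȳ = 67.59 mm

Part | A | x̄ᵢ | ȳᵢ | A·x̄ᵢ | A·ȳᵢ
plate | 12000.00 | 50.00 | 60.00 | 600000.00 | 720000.00
removed quarter-circle | -1963.50 | 21.22 | 21.22 | -41666.67 | -41666.67
Σ | 10036.50 |  |  | 558333.33 | 678333.33
x̄ = 558333.33 / 10036.50 = 55.63 mm
ȳ = 678333.33 / 10036.50 = 67.59 mm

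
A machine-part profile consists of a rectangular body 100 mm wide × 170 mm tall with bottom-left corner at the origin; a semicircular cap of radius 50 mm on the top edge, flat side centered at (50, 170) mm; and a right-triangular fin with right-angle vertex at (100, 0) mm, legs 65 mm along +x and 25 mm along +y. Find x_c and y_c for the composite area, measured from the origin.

x_c = 52.68 mm, y_c = 101.32 mm

Part | A | x̄ᵢ | ȳᵢ | A·x̄ᵢ | A·ȳᵢ
rectangular body | 17000.00 | 50.00 | 85.00 | 850000.00 | 1445000.00
semicircular top | 3926.99 | 50.00 | 191.22 | 196349.54 | 750921.77
triangular fin | 812.50 | 121.67 | 8.33 | 98854.17 | 6770.83
Σ | 21739.49 |  |  | 1145203.71 | 2202692.61
x_c = 1145203.71 / 21739.49 = 52.68 mm
y_c = 2202692.61 / 21739.49 = 101.32 mm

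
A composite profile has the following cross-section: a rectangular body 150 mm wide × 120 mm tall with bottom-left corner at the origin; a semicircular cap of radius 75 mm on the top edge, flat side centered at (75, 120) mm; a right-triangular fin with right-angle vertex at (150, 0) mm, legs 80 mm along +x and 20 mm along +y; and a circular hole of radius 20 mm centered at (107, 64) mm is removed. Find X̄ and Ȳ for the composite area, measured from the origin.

rectangular body: A = 150 × 120 = 18000.00, centroid at (75.00, 60.00).
semicircular top: A = ½π·75² = 8835.73, centroid at (75.00, 151.83).
triangular fin: A = ½·80·20 = 800.00, centroid at (176.67, 6.67).
hole: A = −π·20² = -1256.64, centroid at (107.00, 64.00).
ΣA = 26379.09 mm², ΣAX̄ = 2019552.87 mm³, ΣAȲ = 2346446.08 mm³.
X̄ = 2019552.87/26379.09 = 76.56 mm; Ȳ = 2346446.08/26379.09 = 88.95 mm.

X̄ = 76.56 mm, Ȳ = 88.95 mm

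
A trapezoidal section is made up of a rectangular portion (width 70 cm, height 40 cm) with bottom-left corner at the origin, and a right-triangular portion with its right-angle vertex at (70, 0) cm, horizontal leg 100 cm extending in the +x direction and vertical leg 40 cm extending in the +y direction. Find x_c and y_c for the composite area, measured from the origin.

rectangular portion: A = 70 × 40 = 2800.00, centroid at (35.00, 20.00).
triangular portion: A = ½·100·40 = 2000.00, centroid at (103.33, 13.33).
ΣA = 4800.00 cm², ΣAx_c = 304666.67 cm³, ΣAy_c = 82666.67 cm³.
x_c = 304666.67/4800.00 = 63.47 cm; y_c = 82666.67/4800.00 = 17.22 cm.

x_c = 63.47 cm, y_c = 17.22 cm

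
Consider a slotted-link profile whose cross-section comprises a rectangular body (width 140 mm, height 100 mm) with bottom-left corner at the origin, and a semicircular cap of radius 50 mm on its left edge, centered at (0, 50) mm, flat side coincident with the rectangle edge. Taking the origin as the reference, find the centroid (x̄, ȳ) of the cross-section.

x̄ = 50.02 mm, ȳ = 50.00 mm

rectangular body: A = 140 × 100 = 14000.00, centroid at (70.00, 50.00).
semicircular end: A = ½π·50² = 3926.99, centroid at (-21.22, 50.00).
ΣA = 17926.99 mm²
ΣAx̄ = (14000.00)(70.00) + (3926.99)(-21.22) = 896666.67 mm³
ΣAȳ = (14000.00)(50.00) + (3926.99)(50.00) = 896349.54 mm³
x̄ = 896666.67 / 17926.99 = 50.02 mm
ȳ = 896349.54 / 17926.99 = 50.00 mm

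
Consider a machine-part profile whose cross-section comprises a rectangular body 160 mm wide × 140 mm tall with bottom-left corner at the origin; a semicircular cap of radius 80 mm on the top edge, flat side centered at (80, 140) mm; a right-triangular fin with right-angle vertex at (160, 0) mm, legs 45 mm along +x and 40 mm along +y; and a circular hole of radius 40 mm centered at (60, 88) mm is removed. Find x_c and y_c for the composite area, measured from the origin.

x_c = 86.57 mm, y_c = 101.90 mm

Part | A | x̄ᵢ | ȳᵢ | A·x̄ᵢ | A·ȳᵢ
rectangular body | 22400.00 | 80.00 | 70.00 | 1792000.00 | 1568000.00
semicircular top | 10053.10 | 80.00 | 173.95 | 804247.72 | 1748766.84
triangular fin | 900.00 | 175.00 | 13.33 | 157500.00 | 12000.00
hole | -5026.55 | 60.00 | 88.00 | -301592.89 | -442336.25
Σ | 28326.55 |  |  | 2452154.82 | 2886430.60
x_c = 2452154.82 / 28326.55 = 86.57 mm
y_c = 2886430.60 / 28326.55 = 101.90 mm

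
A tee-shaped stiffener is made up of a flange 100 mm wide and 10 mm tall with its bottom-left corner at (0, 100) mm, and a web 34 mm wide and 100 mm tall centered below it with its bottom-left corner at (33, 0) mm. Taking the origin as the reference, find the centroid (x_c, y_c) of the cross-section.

x_c = 50.00 mm, y_c = 62.50 mm

web: A = 34 × 100 = 3400.00, centroid at (50.00, 50.00).
flange: A = 100 × 10 = 1000.00, centroid at (50.00, 105.00).
ΣA = 4400.00 mm²
ΣAx_c = (3400.00)(50.00) + (1000.00)(50.00) = 220000.00 mm³
ΣAy_c = (3400.00)(50.00) + (1000.00)(105.00) = 275000.00 mm³
x_c = 220000.00 / 4400.00 = 50.00 mm
y_c = 275000.00 / 4400.00 = 62.50 mm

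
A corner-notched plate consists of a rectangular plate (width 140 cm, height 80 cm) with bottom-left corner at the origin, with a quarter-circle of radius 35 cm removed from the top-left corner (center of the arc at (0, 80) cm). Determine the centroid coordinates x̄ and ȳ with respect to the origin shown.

plate: A = 140 × 80 = 11200.00, centroid at (70.00, 40.00).
removed quarter-circle: A = −¼π·35² = -962.11, centroid at (14.85, 65.15).
ΣA = 10237.89 cm²
ΣAx̄ = (11200.00)(70.00) + (-962.11)(14.85) = 769708.33 cm³
ΣAȳ = (11200.00)(40.00) + (-962.11)(65.15) = 385322.65 cm³
x̄ = 769708.33 / 10237.89 = 75.18 cm
ȳ = 385322.65 / 10237.89 = 37.64 cm

x̄ = 75.18 cm, ȳ = 37.64 cm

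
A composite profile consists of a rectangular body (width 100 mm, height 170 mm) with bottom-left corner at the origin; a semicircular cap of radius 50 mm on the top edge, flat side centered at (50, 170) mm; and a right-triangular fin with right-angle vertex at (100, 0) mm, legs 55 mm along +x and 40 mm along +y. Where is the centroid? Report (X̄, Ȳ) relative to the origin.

rectangular body: A = 100 × 170 = 17000.00, centroid at (50.00, 85.00).
semicircular top: A = ½π·50² = 3926.99, centroid at (50.00, 191.22).
triangular fin: A = ½·55·40 = 1100.00, centroid at (118.33, 13.33).
ΣA = 22026.99 mm², ΣAX̄ = 1176516.21 mm³, ΣAȲ = 2210588.44 mm³.
X̄ = 1176516.21/22026.99 = 53.41 mm; Ȳ = 2210588.44/22026.99 = 100.36 mm.

X̄ = 53.41 mm, Ȳ = 100.36 mm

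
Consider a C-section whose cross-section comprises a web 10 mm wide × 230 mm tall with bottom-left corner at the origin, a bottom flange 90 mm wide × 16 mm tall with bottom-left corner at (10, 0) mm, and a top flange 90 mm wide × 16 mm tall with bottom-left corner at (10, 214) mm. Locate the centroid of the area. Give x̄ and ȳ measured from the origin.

Part | A | x̄ᵢ | ȳᵢ | A·x̄ᵢ | A·ȳᵢ
web | 2300.00 | 5.00 | 115.00 | 11500.00 | 264500.00
bottom flange | 1440.00 | 55.00 | 8.00 | 79200.00 | 11520.00
top flange | 1440.00 | 55.00 | 222.00 | 79200.00 | 319680.00
Σ | 5180.00 |  |  | 169900.00 | 595700.00
x̄ = 169900.00 / 5180.00 = 32.80 mm
ȳ = 595700.00 / 5180.00 = 115.00 mm

x̄ = 32.80 mm, ȳ = 115.00 mm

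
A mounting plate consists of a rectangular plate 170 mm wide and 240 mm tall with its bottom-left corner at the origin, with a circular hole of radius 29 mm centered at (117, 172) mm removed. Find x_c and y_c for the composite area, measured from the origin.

plate: A = 170 × 240 = 40800.00, centroid at (85.00, 120.00).
hole: A = −π·29² = -2642.08, centroid at (117.00, 172.00).
ΣA = 38157.92 mm², ΣAx_c = 3158876.71 mm³, ΣAy_c = 4441562.34 mm³.
x_c = 3158876.71/38157.92 = 82.78 mm; y_c = 4441562.34/38157.92 = 116.40 mm.

x_c = 82.78 mm, y_c = 116.40 mm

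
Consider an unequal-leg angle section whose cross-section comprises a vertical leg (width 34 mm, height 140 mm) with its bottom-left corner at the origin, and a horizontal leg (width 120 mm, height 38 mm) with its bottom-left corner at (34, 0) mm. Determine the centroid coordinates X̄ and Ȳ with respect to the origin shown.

X̄ = 54.67 mm, Ȳ = 45.05 mm

Part | A | x̄ᵢ | ȳᵢ | A·x̄ᵢ | A·ȳᵢ
vertical leg | 4760.00 | 17.00 | 70.00 | 80920.00 | 333200.00
horizontal leg | 4560.00 | 94.00 | 19.00 | 428640.00 | 86640.00
Σ | 9320.00 |  |  | 509560.00 | 419840.00
X̄ = 509560.00 / 9320.00 = 54.67 mm
Ȳ = 419840.00 / 9320.00 = 45.05 mm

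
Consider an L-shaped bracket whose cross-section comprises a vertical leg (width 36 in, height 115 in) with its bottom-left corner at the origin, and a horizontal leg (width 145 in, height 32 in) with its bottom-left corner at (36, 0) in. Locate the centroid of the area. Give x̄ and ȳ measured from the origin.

x̄ = 65.83 in, ȳ = 35.57 in

vertical leg: A = 36 × 115 = 4140.00, centroid at (18.00, 57.50).
horizontal leg: A = 145 × 32 = 4640.00, centroid at (108.50, 16.00).
ΣA = 8780.00 in²
ΣAx̄ = (4140.00)(18.00) + (4640.00)(108.50) = 577960.00 in³
ΣAȳ = (4140.00)(57.50) + (4640.00)(16.00) = 312290.00 in³
x̄ = 577960.00 / 8780.00 = 65.83 in
ȳ = 312290.00 / 8780.00 = 35.57 in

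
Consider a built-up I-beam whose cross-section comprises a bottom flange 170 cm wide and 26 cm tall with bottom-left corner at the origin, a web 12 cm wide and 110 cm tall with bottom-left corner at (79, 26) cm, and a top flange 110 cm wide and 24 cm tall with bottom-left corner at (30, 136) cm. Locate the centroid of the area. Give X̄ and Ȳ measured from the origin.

bottom flange: A = 170 × 26 = 4420.00, centroid at (85.00, 13.00).
web: A = 12 × 110 = 1320.00, centroid at (85.00, 81.00).
top flange: A = 110 × 24 = 2640.00, centroid at (85.00, 148.00).
ΣA = 8380.00 cm², ΣAX̄ = 712300.00 cm³, ΣAȲ = 555100.00 cm³.
X̄ = 712300.00/8380.00 = 85.00 cm; Ȳ = 555100.00/8380.00 = 66.24 cm.

X̄ = 85.00 cm, Ȳ = 66.24 cm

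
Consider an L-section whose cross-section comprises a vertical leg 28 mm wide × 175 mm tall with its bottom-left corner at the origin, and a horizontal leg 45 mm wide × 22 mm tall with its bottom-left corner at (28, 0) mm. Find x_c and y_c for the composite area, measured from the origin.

vertical leg: A = 28 × 175 = 4900.00, centroid at (14.00, 87.50).
horizontal leg: A = 45 × 22 = 990.00, centroid at (50.50, 11.00).
ΣA = 5890.00 mm², ΣAx_c = 118595.00 mm³, ΣAy_c = 439640.00 mm³.
x_c = 118595.00/5890.00 = 20.13 mm; y_c = 439640.00/5890.00 = 74.64 mm.

x_c = 20.13 mm, y_c = 74.64 mm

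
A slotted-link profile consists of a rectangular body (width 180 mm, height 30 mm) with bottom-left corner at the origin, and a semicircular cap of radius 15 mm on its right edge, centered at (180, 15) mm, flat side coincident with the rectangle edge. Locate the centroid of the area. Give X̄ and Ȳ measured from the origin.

rectangular body: A = 180 × 30 = 5400.00, centroid at (90.00, 15.00).
semicircular end: A = ½π·15² = 353.43, centroid at (186.37, 15.00).
ΣA = 5753.43 mm²
ΣAX̄ = (5400.00)(90.00) + (353.43)(186.37) = 551867.25 mm³
ΣAȲ = (5400.00)(15.00) + (353.43)(15.00) = 86301.44 mm³
X̄ = 551867.25 / 5753.43 = 95.92 mm
Ȳ = 86301.44 / 5753.43 = 15.00 mm

X̄ = 95.92 mm, Ȳ = 15.00 mm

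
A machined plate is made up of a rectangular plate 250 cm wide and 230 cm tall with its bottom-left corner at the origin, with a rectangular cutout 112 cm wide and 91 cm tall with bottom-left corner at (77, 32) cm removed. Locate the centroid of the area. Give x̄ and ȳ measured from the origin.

x̄ = 123.28 cm, ȳ = 123.08 cm

plate: A = 250 × 230 = 57500.00, centroid at (125.00, 115.00).
hole: A = −(112 × 91) = -10192.00, centroid at (133.00, 77.50).
ΣA = 47308.00 cm²
ΣAx̄ = (57500.00)(125.00) + (-10192.00)(133.00) = 5831964.00 cm³
ΣAȳ = (57500.00)(115.00) + (-10192.00)(77.50) = 5822620.00 cm³
x̄ = 5831964.00 / 47308.00 = 123.28 cm
ȳ = 5822620.00 / 47308.00 = 123.08 cm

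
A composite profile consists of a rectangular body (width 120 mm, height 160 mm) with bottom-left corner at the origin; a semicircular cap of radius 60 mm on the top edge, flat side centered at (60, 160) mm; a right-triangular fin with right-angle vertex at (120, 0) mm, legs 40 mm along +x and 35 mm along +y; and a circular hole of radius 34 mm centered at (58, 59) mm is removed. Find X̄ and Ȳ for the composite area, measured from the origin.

rectangular body: A = 120 × 160 = 19200.00, centroid at (60.00, 80.00).
semicircular top: A = ½π·60² = 5654.87, centroid at (60.00, 185.46).
triangular fin: A = ½·40·35 = 700.00, centroid at (133.33, 11.67).
hole: A = −π·34² = -3631.68, centroid at (58.00, 59.00).
ΣA = 21923.19 mm², ΣAX̄ = 1373987.84 mm³, ΣAȲ = 2378676.17 mm³.
X̄ = 1373987.84/21923.19 = 62.67 mm; Ȳ = 2378676.17/21923.19 = 108.50 mm.

X̄ = 62.67 mm, Ȳ = 108.50 mm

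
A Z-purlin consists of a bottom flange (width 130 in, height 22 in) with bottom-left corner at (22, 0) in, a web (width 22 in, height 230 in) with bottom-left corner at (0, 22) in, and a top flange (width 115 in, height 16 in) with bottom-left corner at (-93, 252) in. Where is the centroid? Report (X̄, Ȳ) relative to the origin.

bottom flange: A = 130 × 22 = 2860.00, centroid at (87.00, 11.00).
web: A = 22 × 230 = 5060.00, centroid at (11.00, 137.00).
top flange: A = 115 × 16 = 1840.00, centroid at (-35.50, 260.00).
ΣA = 9760.00 in²
ΣAX̄ = (2860.00)(87.00) + (5060.00)(11.00) + (1840.00)(-35.50) = 239160.00 in³
ΣAȲ = (2860.00)(11.00) + (5060.00)(137.00) + (1840.00)(260.00) = 1203080.00 in³
X̄ = 239160.00 / 9760.00 = 24.50 in
Ȳ = 1203080.00 / 9760.00 = 123.27 in

X̄ = 24.50 in, Ȳ = 123.27 in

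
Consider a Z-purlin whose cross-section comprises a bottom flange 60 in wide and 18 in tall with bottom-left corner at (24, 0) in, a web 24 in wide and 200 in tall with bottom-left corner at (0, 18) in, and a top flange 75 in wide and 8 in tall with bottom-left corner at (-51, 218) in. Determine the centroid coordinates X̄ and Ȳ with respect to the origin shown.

Part | A | x̄ᵢ | ȳᵢ | A·x̄ᵢ | A·ȳᵢ
bottom flange | 1080.00 | 54.00 | 9.00 | 58320.00 | 9720.00
web | 4800.00 | 12.00 | 118.00 | 57600.00 | 566400.00
top flange | 600.00 | -13.50 | 222.00 | -8100.00 | 133200.00
Σ | 6480.00 |  |  | 107820.00 | 709320.00
X̄ = 107820.00 / 6480.00 = 16.64 in
Ȳ = 709320.00 / 6480.00 = 109.46 in

X̄ = 16.64 in, Ȳ = 109.46 in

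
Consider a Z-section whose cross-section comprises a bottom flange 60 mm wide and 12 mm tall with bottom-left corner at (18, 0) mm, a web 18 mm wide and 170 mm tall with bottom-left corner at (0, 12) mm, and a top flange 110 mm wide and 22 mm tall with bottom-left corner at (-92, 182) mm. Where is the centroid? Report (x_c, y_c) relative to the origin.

x_c = -4.43 mm, y_c = 123.90 mm

bottom flange: A = 60 × 12 = 720.00, centroid at (48.00, 6.00).
web: A = 18 × 170 = 3060.00, centroid at (9.00, 97.00).
top flange: A = 110 × 22 = 2420.00, centroid at (-37.00, 193.00).
ΣA = 6200.00 mm²
ΣAx_c = (720.00)(48.00) + (3060.00)(9.00) + (2420.00)(-37.00) = -27440.00 mm³
ΣAy_c = (720.00)(6.00) + (3060.00)(97.00) + (2420.00)(193.00) = 768200.00 mm³
x_c = -27440.00 / 6200.00 = -4.43 mm
y_c = 768200.00 / 6200.00 = 123.90 mm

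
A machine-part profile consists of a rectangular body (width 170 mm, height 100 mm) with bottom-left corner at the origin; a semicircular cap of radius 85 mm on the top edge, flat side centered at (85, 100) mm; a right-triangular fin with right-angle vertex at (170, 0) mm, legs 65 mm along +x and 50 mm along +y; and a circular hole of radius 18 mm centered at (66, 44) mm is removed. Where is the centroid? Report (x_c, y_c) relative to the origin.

x_c = 91.65 mm, y_c = 82.08 mm

rectangular body: A = 170 × 100 = 17000.00, centroid at (85.00, 50.00).
semicircular top: A = ½π·85² = 11349.00, centroid at (85.00, 136.08).
triangular fin: A = ½·65·50 = 1625.00, centroid at (191.67, 16.67).
hole: A = −π·18² = -1017.88, centroid at (66.00, 44.00).
ΣA = 28956.13 mm²
ΣAx_c = (17000.00)(85.00) + (11349.00)(85.00) + (1625.00)(191.67) + (-1017.88)(66.00) = 2653943.81 mm³
ΣAy_c = (17000.00)(50.00) + (11349.00)(136.08) + (1625.00)(16.67) + (-1017.88)(44.00) = 2376613.80 mm³
x_c = 2653943.81 / 28956.13 = 91.65 mm
y_c = 2376613.80 / 28956.13 = 82.08 mm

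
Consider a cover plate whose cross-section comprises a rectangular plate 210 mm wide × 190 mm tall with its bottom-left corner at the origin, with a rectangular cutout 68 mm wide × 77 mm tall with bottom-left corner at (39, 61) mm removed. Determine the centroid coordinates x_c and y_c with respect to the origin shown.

x_c = 109.83 mm, y_c = 94.32 mm

plate: A = 210 × 190 = 39900.00, centroid at (105.00, 95.00).
hole: A = −(68 × 77) = -5236.00, centroid at (73.00, 99.50).
ΣA = 34664.00 mm²
ΣAx_c = (39900.00)(105.00) + (-5236.00)(73.00) = 3807272.00 mm³
ΣAy_c = (39900.00)(95.00) + (-5236.00)(99.50) = 3269518.00 mm³
x_c = 3807272.00 / 34664.00 = 109.83 mm
y_c = 3269518.00 / 34664.00 = 94.32 mm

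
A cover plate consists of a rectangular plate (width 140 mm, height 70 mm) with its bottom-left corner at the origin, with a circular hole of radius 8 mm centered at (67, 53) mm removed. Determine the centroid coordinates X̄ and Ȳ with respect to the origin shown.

Part | A | x̄ᵢ | ȳᵢ | A·x̄ᵢ | A·ȳᵢ
plate | 9800.00 | 70.00 | 35.00 | 686000.00 | 343000.00
hole | -201.06 | 67.00 | 53.00 | -13471.15 | -10656.28
Σ | 9598.94 |  |  | 672528.85 | 332343.72
X̄ = 672528.85 / 9598.94 = 70.06 mm
Ȳ = 332343.72 / 9598.94 = 34.62 mm

X̄ = 70.06 mm, Ȳ = 34.62 mm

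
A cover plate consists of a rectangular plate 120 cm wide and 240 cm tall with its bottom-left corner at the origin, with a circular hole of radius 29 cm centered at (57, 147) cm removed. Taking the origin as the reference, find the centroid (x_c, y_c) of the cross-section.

x_c = 60.30 cm, y_c = 117.27 cm

plate: A = 120 × 240 = 28800.00, centroid at (60.00, 120.00).
hole: A = −π·29² = -2642.08, centroid at (57.00, 147.00).
ΣA = 26157.92 cm²
ΣAx_c = (28800.00)(60.00) + (-2642.08)(57.00) = 1577401.47 cm³
ΣAy_c = (28800.00)(120.00) + (-2642.08)(147.00) = 3067614.33 cm³
x_c = 1577401.47 / 26157.92 = 60.30 cm
y_c = 3067614.33 / 26157.92 = 117.27 cm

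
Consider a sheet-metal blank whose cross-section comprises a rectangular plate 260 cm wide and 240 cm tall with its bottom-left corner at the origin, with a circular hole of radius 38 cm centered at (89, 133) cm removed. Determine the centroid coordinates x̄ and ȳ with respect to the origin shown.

x̄ = 133.21 cm, ȳ = 118.98 cm

Part | A | x̄ᵢ | ȳᵢ | A·x̄ᵢ | A·ȳᵢ
plate | 62400.00 | 130.00 | 120.00 | 8112000.00 | 7488000.00
hole | -4536.46 | 89.00 | 133.00 | -403744.92 | -603349.15
Σ | 57863.54 |  |  | 7708255.08 | 6884650.85
x̄ = 7708255.08 / 57863.54 = 133.21 cm
ȳ = 6884650.85 / 57863.54 = 118.98 cm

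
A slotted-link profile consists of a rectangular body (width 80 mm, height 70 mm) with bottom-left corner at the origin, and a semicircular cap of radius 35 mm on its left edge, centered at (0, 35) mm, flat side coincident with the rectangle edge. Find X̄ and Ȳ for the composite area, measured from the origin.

rectangular body: A = 80 × 70 = 5600.00, centroid at (40.00, 35.00).
semicircular end: A = ½π·35² = 1924.23, centroid at (-14.85, 35.00).
ΣA = 7524.23 mm²
ΣAX̄ = (5600.00)(40.00) + (1924.23)(-14.85) = 195416.67 mm³
ΣAȲ = (5600.00)(35.00) + (1924.23)(35.00) = 263347.89 mm³
X̄ = 195416.67 / 7524.23 = 25.97 mm
Ȳ = 263347.89 / 7524.23 = 35.00 mm

X̄ = 25.97 mm, Ȳ = 35.00 mm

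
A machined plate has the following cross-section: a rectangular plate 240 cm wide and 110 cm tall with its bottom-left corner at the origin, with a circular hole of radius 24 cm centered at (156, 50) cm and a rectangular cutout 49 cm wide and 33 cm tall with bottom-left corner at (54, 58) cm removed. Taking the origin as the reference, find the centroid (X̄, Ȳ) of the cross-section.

X̄ = 120.09 cm, Ȳ = 54.02 cm

Part | A | x̄ᵢ | ȳᵢ | A·x̄ᵢ | A·ȳᵢ
plate | 26400.00 | 120.00 | 55.00 | 3168000.00 | 1452000.00
hole 1 | -1809.56 | 156.00 | 50.00 | -282290.95 | -90477.87
hole 2 | -1617.00 | 78.50 | 74.50 | -126934.50 | -120466.50
Σ | 22973.44 |  |  | 2758774.55 | 1241055.63
X̄ = 2758774.55 / 22973.44 = 120.09 cm
Ȳ = 1241055.63 / 22973.44 = 54.02 cm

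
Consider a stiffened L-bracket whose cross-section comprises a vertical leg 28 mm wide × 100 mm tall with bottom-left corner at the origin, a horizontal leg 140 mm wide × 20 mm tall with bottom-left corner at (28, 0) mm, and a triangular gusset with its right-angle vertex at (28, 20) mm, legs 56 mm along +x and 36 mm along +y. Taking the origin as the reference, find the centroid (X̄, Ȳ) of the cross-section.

vertical leg: A = 28 × 100 = 2800.00, centroid at (14.00, 50.00).
horizontal leg: A = 140 × 20 = 2800.00, centroid at (98.00, 10.00).
gusset: A = ½·56·36 = 1008.00, centroid at (46.67, 32.00).
ΣA = 6608.00 mm²
ΣAX̄ = (2800.00)(14.00) + (2800.00)(98.00) + (1008.00)(46.67) = 360640.00 mm³
ΣAȲ = (2800.00)(50.00) + (2800.00)(10.00) + (1008.00)(32.00) = 200256.00 mm³
X̄ = 360640.00 / 6608.00 = 54.58 mm
Ȳ = 200256.00 / 6608.00 = 30.31 mm

X̄ = 54.58 mm, Ȳ = 30.31 mm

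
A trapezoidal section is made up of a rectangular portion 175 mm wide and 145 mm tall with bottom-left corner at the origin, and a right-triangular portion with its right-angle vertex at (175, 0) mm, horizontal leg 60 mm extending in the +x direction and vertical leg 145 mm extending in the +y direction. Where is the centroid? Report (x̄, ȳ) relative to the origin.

rectangular portion: A = 175 × 145 = 25375.00, centroid at (87.50, 72.50).
triangular portion: A = ½·60·145 = 4350.00, centroid at (195.00, 48.33).
ΣA = 29725.00 mm², ΣAx̄ = 3068562.50 mm³, ΣAȳ = 2049937.50 mm³.
x̄ = 3068562.50/29725.00 = 103.23 mm; ȳ = 2049937.50/29725.00 = 68.96 mm.

x̄ = 103.23 mm, ȳ = 68.96 mm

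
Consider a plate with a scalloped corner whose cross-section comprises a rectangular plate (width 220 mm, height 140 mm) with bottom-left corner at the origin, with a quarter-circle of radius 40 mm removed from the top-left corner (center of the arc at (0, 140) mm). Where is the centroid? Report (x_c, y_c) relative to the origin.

plate: A = 220 × 140 = 30800.00, centroid at (110.00, 70.00).
removed quarter-circle: A = −¼π·40² = -1256.64, centroid at (16.98, 123.02).
ΣA = 29543.36 mm², ΣAx_c = 3366666.67 mm³, ΣAy_c = 2001404.14 mm³.
x_c = 3366666.67/29543.36 = 113.96 mm; y_c = 2001404.14/29543.36 = 67.74 mm.

x_c = 113.96 mm, y_c = 67.74 mm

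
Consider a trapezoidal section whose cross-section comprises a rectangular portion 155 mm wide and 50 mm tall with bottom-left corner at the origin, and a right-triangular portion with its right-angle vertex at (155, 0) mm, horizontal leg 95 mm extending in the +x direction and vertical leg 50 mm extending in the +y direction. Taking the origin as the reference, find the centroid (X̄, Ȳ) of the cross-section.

X̄ = 103.11 mm, Ȳ = 23.05 mm

Part | A | x̄ᵢ | ȳᵢ | A·x̄ᵢ | A·ȳᵢ
rectangular portion | 7750.00 | 77.50 | 25.00 | 600625.00 | 193750.00
triangular portion | 2375.00 | 186.67 | 16.67 | 443333.33 | 39583.33
Σ | 10125.00 |  |  | 1043958.33 | 233333.33
X̄ = 1043958.33 / 10125.00 = 103.11 mm
Ȳ = 233333.33 / 10125.00 = 23.05 mm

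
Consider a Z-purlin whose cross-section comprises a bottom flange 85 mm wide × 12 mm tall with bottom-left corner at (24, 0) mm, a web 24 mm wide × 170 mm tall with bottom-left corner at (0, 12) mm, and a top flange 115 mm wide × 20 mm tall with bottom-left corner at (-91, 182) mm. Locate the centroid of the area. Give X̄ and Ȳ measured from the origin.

Part | A | x̄ᵢ | ȳᵢ | A·x̄ᵢ | A·ȳᵢ
bottom flange | 1020.00 | 66.50 | 6.00 | 67830.00 | 6120.00
web | 4080.00 | 12.00 | 97.00 | 48960.00 | 395760.00
top flange | 2300.00 | -33.50 | 192.00 | -77050.00 | 441600.00
Σ | 7400.00 |  |  | 39740.00 | 843480.00
X̄ = 39740.00 / 7400.00 = 5.37 mm
Ȳ = 843480.00 / 7400.00 = 113.98 mm

X̄ = 5.37 mm, Ȳ = 113.98 mm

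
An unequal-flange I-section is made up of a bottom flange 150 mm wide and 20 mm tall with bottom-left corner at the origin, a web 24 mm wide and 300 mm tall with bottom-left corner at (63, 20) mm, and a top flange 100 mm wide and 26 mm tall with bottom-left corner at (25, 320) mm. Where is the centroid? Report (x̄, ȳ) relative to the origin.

x̄ = 75.00 mm, ȳ = 165.61 mm

Part | A | x̄ᵢ | ȳᵢ | A·x̄ᵢ | A·ȳᵢ
bottom flange | 3000.00 | 75.00 | 10.00 | 225000.00 | 30000.00
web | 7200.00 | 75.00 | 170.00 | 540000.00 | 1224000.00
top flange | 2600.00 | 75.00 | 333.00 | 195000.00 | 865800.00
Σ | 12800.00 |  |  | 960000.00 | 2119800.00
x̄ = 960000.00 / 12800.00 = 75.00 mm
ȳ = 2119800.00 / 12800.00 = 165.61 mm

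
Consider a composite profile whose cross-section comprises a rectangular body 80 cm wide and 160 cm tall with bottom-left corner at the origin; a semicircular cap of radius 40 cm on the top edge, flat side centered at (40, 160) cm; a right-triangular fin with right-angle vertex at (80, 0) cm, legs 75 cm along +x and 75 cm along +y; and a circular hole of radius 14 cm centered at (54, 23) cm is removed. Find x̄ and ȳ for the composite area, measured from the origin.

x̄ = 49.95 cm, ȳ = 87.09 cm

Part | A | x̄ᵢ | ȳᵢ | A·x̄ᵢ | A·ȳᵢ
rectangular body | 12800.00 | 40.00 | 80.00 | 512000.00 | 1024000.00
semicircular top | 2513.27 | 40.00 | 176.98 | 100530.96 | 444790.53
triangular fin | 2812.50 | 105.00 | 25.00 | 295312.50 | 70312.50
hole | -615.75 | 54.00 | 23.00 | -33250.62 | -14162.30
Σ | 17510.02 |  |  | 874592.85 | 1524940.73
x̄ = 874592.85 / 17510.02 = 49.95 cm
ȳ = 1524940.73 / 17510.02 = 87.09 cm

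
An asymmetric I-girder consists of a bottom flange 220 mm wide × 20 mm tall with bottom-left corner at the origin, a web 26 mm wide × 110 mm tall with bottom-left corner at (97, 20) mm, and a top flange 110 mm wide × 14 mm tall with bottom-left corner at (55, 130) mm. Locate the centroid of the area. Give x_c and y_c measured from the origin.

bottom flange: A = 220 × 20 = 4400.00, centroid at (110.00, 10.00).
web: A = 26 × 110 = 2860.00, centroid at (110.00, 75.00).
top flange: A = 110 × 14 = 1540.00, centroid at (110.00, 137.00).
ΣA = 8800.00 mm², ΣAx_c = 968000.00 mm³, ΣAy_c = 469480.00 mm³.
x_c = 968000.00/8800.00 = 110.00 mm; y_c = 469480.00/8800.00 = 53.35 mm.

x_c = 110.00 mm, y_c = 53.35 mm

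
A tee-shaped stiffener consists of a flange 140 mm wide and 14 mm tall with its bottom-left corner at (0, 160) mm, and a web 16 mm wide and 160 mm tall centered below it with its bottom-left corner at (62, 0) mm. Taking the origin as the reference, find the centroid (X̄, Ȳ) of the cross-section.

web: A = 16 × 160 = 2560.00, centroid at (70.00, 80.00).
flange: A = 140 × 14 = 1960.00, centroid at (70.00, 167.00).
ΣA = 4520.00 mm², ΣAX̄ = 316400.00 mm³, ΣAȲ = 532120.00 mm³.
X̄ = 316400.00/4520.00 = 70.00 mm; Ȳ = 532120.00/4520.00 = 117.73 mm.

X̄ = 70.00 mm, Ȳ = 117.73 mm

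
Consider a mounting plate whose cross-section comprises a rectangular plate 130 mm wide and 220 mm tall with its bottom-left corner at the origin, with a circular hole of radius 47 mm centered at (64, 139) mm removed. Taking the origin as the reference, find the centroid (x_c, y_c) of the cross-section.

plate: A = 130 × 220 = 28600.00, centroid at (65.00, 110.00).
hole: A = −π·47² = -6939.78, centroid at (64.00, 139.00).
ΣA = 21660.22 mm²
ΣAx_c = (28600.00)(65.00) + (-6939.78)(64.00) = 1414854.20 mm³
ΣAy_c = (28600.00)(110.00) + (-6939.78)(139.00) = 2181370.83 mm³
x_c = 1414854.20 / 21660.22 = 65.32 mm
y_c = 2181370.83 / 21660.22 = 100.71 mm

x_c = 65.32 mm, y_c = 100.71 mm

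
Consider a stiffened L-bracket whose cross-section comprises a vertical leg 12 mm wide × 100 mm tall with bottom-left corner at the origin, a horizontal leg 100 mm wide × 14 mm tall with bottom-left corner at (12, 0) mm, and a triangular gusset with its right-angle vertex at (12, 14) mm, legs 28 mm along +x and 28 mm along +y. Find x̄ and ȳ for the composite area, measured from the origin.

x̄ = 34.21 mm, ȳ = 26.39 mm

Part | A | x̄ᵢ | ȳᵢ | A·x̄ᵢ | A·ȳᵢ
vertical leg | 1200.00 | 6.00 | 50.00 | 7200.00 | 60000.00
horizontal leg | 1400.00 | 62.00 | 7.00 | 86800.00 | 9800.00
gusset | 392.00 | 21.33 | 23.33 | 8362.67 | 9146.67
Σ | 2992.00 |  |  | 102362.67 | 78946.67
x̄ = 102362.67 / 2992.00 = 34.21 mm
ȳ = 78946.67 / 2992.00 = 26.39 mm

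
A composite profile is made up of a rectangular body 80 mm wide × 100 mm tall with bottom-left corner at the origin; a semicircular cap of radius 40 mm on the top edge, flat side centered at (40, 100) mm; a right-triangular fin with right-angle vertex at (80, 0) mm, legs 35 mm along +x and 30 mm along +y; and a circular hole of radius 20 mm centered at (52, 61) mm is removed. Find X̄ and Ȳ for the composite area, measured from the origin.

Part | A | x̄ᵢ | ȳᵢ | A·x̄ᵢ | A·ȳᵢ
rectangular body | 8000.00 | 40.00 | 50.00 | 320000.00 | 400000.00
semicircular top | 2513.27 | 40.00 | 116.98 | 100530.96 | 293994.08
triangular fin | 525.00 | 91.67 | 10.00 | 48125.00 | 5250.00
hole | -1256.64 | 52.00 | 61.00 | -65345.13 | -76654.86
Σ | 9781.64 |  |  | 403310.84 | 622589.22
X̄ = 403310.84 / 9781.64 = 41.23 mm
Ȳ = 622589.22 / 9781.64 = 63.65 mm

X̄ = 41.23 mm, Ȳ = 63.65 mm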